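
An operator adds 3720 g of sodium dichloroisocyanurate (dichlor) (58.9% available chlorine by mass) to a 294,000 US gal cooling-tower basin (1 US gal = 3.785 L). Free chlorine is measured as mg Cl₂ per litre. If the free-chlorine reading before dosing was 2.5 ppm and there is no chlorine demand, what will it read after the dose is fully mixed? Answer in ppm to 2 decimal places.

4.47 ppm

Volume: 294,000 US gal × 3.785 L/gal = 1,112,790 L.
Available chlorine delivered: 3720 g × 0.589 = 2191 g as Cl₂.
Concentration rise: 2191 g / 1,112,790 L = 1.969 mg/L = 1.97 ppm.
Final FC: 2.5 + 1.97 = 4.47 ppm.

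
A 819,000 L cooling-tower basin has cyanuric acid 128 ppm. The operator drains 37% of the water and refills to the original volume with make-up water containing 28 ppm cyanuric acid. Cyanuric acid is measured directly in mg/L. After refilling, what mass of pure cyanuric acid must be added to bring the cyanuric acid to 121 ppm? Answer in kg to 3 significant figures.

24.6 kg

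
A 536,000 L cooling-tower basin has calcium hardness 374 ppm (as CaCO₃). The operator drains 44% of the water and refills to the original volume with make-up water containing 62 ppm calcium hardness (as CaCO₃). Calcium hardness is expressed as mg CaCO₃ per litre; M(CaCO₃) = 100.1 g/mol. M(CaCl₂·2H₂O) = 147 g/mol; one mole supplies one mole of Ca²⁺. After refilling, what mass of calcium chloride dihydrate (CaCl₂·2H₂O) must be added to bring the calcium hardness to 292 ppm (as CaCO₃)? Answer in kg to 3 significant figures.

43.5 kg

After draining 44% and refilling: 374 × 0.56 + 62 × 0.44 = 236.72 ppm.
Deficit to target: 292 − 236.72 = 55.28 mg/L.
As CaCO₃: 55.28 mg/L × 536,000 L = 29,630 g; ÷ 100.1 = 296 mol Ca²⁺.
Mass: 296 × 147 = 43,510 g.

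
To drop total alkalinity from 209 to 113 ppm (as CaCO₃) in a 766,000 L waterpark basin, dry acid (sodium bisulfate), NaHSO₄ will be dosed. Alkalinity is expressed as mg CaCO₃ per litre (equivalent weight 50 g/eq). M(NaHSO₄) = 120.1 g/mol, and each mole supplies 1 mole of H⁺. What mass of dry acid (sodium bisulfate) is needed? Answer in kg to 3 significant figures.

177 kg

Alkalinity to neutralize: (209 − 113) = 96 mg/L as CaCO₃ × 766,000 L = 73,540 g as CaCO₃.
Equivalents of H⁺ required: 73,540 ÷ 50 g/eq = 1471 eq = 1471 mol NaHSO₄.
Mass of NaHSO₄: 1471 × 120.1 = 176,600 g.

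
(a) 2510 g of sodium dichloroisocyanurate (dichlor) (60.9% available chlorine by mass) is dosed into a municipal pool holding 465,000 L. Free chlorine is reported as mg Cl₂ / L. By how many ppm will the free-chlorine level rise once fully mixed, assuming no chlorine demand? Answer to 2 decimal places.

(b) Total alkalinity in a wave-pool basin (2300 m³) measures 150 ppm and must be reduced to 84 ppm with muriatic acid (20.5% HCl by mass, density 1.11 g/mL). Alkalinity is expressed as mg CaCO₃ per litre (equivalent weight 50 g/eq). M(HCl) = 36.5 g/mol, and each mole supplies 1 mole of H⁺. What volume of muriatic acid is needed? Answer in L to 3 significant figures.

(a) Available chlorine delivered: 2510 g × 0.609 = 1529 g as Cl₂.
(a) Concentration rise: 1529 g / 465,000 L = 3.287 mg/L = 3.29 ppm.

(b) Volume: 2300 m³ = 2,300,000 L.
(b) Alkalinity to neutralize: (150 − 84) = 66 mg/L as CaCO₃ × 2,300,000 L = 151,800 g as CaCO₃.
(b) Equivalents of H⁺ required: 151,800 ÷ 50 g/eq = 3036 eq = 3036 mol HCl.
(b) Mass of HCl: 3036 × 36.5 = 110,800 g.
(b) Mass of 20.5% solution: 110,800 / 0.205 = 540,600 g.
(b) Volume: 540,600 g ÷ 1.11 g/mL = 487,000 mL.

(a) 3.29 ppm; (b) 487 L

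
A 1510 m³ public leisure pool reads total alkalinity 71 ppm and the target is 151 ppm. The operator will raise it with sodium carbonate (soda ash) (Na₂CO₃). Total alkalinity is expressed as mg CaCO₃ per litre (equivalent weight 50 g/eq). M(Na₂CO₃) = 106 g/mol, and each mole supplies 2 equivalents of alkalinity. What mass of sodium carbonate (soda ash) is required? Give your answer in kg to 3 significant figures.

Volume: 1510 m³ = 1,510,000 L.
Alkalinity to add: (151 − 71) = 80 mg/L as CaCO₃ × 1,510,000 L = 120,800 g as CaCO₃.
Equivalents: 120,800 g ÷ 50 g/eq = 2416 eq.
Each mole of Na₂CO₃ supplies 2 eq, so 2416 / 2 = 1208 mol.
Mass: 1208 mol × 106 g/mol = 128,000 g.

128 kg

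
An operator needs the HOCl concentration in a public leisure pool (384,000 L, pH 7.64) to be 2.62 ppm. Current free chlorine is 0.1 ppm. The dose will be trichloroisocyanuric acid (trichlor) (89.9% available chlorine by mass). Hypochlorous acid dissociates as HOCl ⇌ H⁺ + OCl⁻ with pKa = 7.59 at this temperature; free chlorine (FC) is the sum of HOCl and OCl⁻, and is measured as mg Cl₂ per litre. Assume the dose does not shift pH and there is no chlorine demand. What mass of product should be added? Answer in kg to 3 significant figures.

[OCl⁻]/[HOCl] = 10^(pH − pKa) = 10^(7.64 − 7.59) = 1.122; fraction as HOCl = 1/(1 + 1.122) = 0.4712.
Free chlorine required for 2.62 ppm HOCl: 2.62 / 0.4712 = 5.56 ppm.
FC to add: 5.56 − 0.1 = 5.46 mg/L as Cl₂.
Cl₂ equivalent: 5.46 mg/L × 384,000 L = 2097 g.
Product at 89.9% available Cl: 2097 / 0.899 = 2332 g.

2.33 kg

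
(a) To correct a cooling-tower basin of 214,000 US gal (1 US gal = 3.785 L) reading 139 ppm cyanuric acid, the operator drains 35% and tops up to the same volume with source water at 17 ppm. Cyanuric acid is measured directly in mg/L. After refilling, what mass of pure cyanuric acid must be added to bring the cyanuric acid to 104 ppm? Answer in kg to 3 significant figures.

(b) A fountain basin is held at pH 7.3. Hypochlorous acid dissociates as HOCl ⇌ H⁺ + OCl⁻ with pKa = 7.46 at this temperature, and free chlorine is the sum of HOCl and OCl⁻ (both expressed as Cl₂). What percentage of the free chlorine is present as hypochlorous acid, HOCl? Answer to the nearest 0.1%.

(a) Volume: 214,000 US gal × 3.785 L/gal = 809,990 L.
(a) After draining 35% and refilling: 139 × 0.65 + 17 × 0.35 = 96.3 ppm.
(a) Deficit to target: 104 − 96.3 = 7.7 mg/L.
(a) Mass: 7.7 mg/L × 809,990 L = 6237 g cyanuric acid.

(b) [OCl⁻]/[HOCl] = 10^(pH − pKa) = 10^(7.3 − 7.46) = 10^-0.16 = 0.6918.
(b) Fraction as HOCl = 1 / (1 + 0.6918) = 0.5911.

(a) 6.24 kg; (b) 59.1%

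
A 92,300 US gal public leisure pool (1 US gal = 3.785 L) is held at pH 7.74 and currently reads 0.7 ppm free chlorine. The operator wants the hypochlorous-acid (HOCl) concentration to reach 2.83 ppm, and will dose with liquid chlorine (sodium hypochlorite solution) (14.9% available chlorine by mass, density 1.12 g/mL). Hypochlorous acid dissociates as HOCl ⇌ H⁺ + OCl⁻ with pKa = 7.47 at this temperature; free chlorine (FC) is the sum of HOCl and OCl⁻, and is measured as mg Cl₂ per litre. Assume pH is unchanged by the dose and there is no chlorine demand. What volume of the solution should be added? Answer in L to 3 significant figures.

Volume: 92,300 US gal × 3.785 L/gal = 349,356 L.
[OCl⁻]/[HOCl] = 10^(pH − pKa) = 10^(7.74 − 7.47) = 1.862; fraction as HOCl = 1/(1 + 1.862) = 0.3494.
Free chlorine required for 2.83 ppm HOCl: 2.83 / 0.3494 = 8.1 ppm.
FC to add: 8.1 − 0.7 = 7.4 mg/L as Cl₂.
Cl₂ equivalent: 7.4 mg/L × 349,356 L = 2585 g.
Product at 14.9% available Cl: 2585 / 0.149 = 17,350 g.
Volume: 17,350 g ÷ 1.12 g/mL = 15,490 mL.

15.5 L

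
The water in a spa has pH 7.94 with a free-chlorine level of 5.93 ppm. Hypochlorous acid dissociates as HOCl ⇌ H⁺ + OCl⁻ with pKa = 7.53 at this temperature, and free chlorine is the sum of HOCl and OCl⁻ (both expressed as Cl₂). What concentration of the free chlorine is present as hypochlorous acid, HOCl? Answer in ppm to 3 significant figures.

1.66 ppm

[OCl⁻]/[HOCl] = 10^(pH − pKa) = 10^(7.94 − 7.53) = 10^0.41 = 2.57.
Fraction as HOCl = 1 / (1 + 2.57) = 0.2801.
HOCl = 0.2801 × 5.93 ppm = 1.661 ppm.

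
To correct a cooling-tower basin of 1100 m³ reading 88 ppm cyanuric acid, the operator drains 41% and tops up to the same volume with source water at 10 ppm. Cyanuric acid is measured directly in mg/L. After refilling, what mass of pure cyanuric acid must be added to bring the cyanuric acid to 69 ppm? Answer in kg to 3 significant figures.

Volume: 1100 m³ = 1,100,000 L.
After draining 41% and refilling: 88 × 0.59 + 10 × 0.41 = 56.02 ppm.
Deficit to target: 69 − 56.02 = 12.98 mg/L.
Mass: 12.98 mg/L × 1,100,000 L = 14,280 g cyanuric acid.

14.3 kg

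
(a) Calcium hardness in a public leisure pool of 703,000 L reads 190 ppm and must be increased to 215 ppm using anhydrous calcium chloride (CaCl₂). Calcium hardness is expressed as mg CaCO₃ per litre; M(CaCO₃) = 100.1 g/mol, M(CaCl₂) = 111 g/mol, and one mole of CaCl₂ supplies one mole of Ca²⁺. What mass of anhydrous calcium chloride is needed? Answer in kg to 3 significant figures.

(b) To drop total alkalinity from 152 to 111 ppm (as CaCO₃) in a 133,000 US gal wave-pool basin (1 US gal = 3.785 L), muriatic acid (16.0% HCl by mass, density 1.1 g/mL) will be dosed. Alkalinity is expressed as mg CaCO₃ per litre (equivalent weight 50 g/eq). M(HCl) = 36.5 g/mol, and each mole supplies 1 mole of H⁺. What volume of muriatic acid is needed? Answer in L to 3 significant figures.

(a) Hardness to add: (215 − 190) = 25 mg/L as CaCO₃ × 703,000 L = 17,580 g as CaCO₃.
(a) Moles of Ca²⁺ (1 mol Ca²⁺ ≡ 1 mol CaCO₃): 17,580 / 100.1 g/mol = 175.6 mol.
(a) Mass of CaCl₂: 175.6 × 111 = 19,490 g.

(b) Volume: 133,000 US gal × 3.785 L/gal = 503,405 L.
(b) Alkalinity to neutralize: (152 − 111) = 41 mg/L as CaCO₃ × 503,405 L = 20,640 g as CaCO₃.
(b) Equivalents of H⁺ required: 20,640 ÷ 50 g/eq = 412.8 eq = 412.8 mol HCl.
(b) Mass of HCl: 412.8 × 36.5 = 15,070 g.
(b) Mass of 16.0% solution: 15,070 / 0.16 = 94,170 g.
(b) Volume: 94,170 g ÷ 1.1 g/mL = 85,610 mL.

(a) 19.5 kg; (b) 85.6 L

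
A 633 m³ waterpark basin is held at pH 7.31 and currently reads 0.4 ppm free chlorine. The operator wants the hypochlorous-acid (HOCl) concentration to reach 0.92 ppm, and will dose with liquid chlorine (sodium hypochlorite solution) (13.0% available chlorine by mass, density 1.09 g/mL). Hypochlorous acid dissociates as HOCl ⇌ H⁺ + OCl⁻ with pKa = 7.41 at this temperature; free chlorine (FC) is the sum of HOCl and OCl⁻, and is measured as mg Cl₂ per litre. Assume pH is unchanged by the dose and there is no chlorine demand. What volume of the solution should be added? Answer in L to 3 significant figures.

5.59 L

Volume: 633 m³ = 633,000 L.
[OCl⁻]/[HOCl] = 10^(pH − pKa) = 10^(7.31 − 7.41) = 0.7943; fraction as HOCl = 1/(1 + 0.7943) = 0.5573.
Free chlorine required for 0.92 ppm HOCl: 0.92 / 0.5573 = 1.651 ppm.
FC to add: 1.651 − 0.4 = 1.251 mg/L as Cl₂.
Cl₂ equivalent: 1.251 mg/L × 633,000 L = 791.7 g.
Product at 13.0% available Cl: 791.7 / 0.13 = 6090 g.
Volume: 6090 g ÷ 1.09 g/mL = 5587 mL.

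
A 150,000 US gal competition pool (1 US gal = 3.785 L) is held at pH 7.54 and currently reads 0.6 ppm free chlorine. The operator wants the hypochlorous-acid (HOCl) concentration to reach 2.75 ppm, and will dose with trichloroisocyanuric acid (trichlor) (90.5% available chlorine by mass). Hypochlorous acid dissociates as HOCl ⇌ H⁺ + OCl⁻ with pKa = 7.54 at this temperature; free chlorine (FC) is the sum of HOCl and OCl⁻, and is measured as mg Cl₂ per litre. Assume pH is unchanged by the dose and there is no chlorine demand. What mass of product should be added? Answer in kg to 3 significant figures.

Volume: 150,000 US gal × 3.785 L/gal = 567,750 L.
[OCl⁻]/[HOCl] = 10^(pH − pKa) = 10^(7.54 − 7.54) = 1; fraction as HOCl = 1/(1 + 1) = 0.5.
Free chlorine required for 2.75 ppm HOCl: 2.75 / 0.5 = 5.5 ppm.
FC to add: 5.5 − 0.6 = 4.9 mg/L as Cl₂.
Cl₂ equivalent: 4.9 mg/L × 567,750 L = 2782 g.
Product at 90.5% available Cl: 2782 / 0.905 = 3074 g.

3.07 kg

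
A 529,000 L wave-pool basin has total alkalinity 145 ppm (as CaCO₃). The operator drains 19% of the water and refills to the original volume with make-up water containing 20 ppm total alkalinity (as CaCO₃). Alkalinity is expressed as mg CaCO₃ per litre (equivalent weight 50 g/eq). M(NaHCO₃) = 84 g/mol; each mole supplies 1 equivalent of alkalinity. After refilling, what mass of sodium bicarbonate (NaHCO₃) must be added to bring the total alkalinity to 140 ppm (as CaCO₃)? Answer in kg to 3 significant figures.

16.7 kg

After draining 19% and refilling: 145 × 0.81 + 20 × 0.19 = 121.25 ppm.
Deficit to target: 140 − 121.25 = 18.75 mg/L.
As CaCO₃: 18.75 mg/L × 529,000 L = 9919 g; ÷ 50 g/eq ÷ 1 = 198.4 mol NaHCO₃.
Mass: 198.4 × 84 = 16,660 g.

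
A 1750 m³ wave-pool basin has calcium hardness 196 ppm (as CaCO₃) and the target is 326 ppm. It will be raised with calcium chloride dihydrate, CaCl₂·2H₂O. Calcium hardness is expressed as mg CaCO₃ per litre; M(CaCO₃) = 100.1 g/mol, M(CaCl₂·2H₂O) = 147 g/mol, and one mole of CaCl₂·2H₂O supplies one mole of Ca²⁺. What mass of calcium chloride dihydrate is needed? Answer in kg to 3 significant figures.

334 kg

Volume: 1750 m³ = 1,750,000 L.
Hardness to add: (326 − 196) = 130 mg/L as CaCO₃ × 1,750,000 L = 227,500 g as CaCO₃.
Moles of Ca²⁺ (1 mol Ca²⁺ ≡ 1 mol CaCO₃): 227,500 / 100.1 g/mol = 2273 mol.
Mass of CaCl₂·2H₂O: 2273 × 147 = 334,100 g.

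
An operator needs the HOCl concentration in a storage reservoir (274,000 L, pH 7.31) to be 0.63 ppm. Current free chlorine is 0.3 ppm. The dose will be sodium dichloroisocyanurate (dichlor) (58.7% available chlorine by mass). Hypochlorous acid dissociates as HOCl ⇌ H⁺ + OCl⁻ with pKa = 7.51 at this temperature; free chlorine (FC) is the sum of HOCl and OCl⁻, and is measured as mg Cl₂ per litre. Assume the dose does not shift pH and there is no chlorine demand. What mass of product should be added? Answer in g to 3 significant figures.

[OCl⁻]/[HOCl] = 10^(pH − pKa) = 10^(7.31 − 7.51) = 0.631; fraction as HOCl = 1/(1 + 0.631) = 0.6131.
Free chlorine required for 0.63 ppm HOCl: 0.63 / 0.6131 = 1.028 ppm.
FC to add: 1.028 − 0.3 = 0.7275 mg/L as Cl₂.
Cl₂ equivalent: 0.7275 mg/L × 274,000 L = 199.3 g.
Product at 58.7% available Cl: 199.3 / 0.587 = 339.6 g.

340 g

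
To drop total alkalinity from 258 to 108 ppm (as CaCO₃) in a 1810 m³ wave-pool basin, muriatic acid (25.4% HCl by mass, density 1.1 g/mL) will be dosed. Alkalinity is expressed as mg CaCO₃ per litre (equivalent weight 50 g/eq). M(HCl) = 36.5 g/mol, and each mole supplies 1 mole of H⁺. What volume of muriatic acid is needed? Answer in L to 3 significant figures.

709 L

Volume: 1810 m³ = 1,810,000 L.
Alkalinity to neutralize: (258 − 108) = 150 mg/L as CaCO₃ × 1,810,000 L = 271,500 g as CaCO₃.
Equivalents of H⁺ required: 271,500 ÷ 50 g/eq = 5430 eq = 5430 mol HCl.
Mass of HCl: 5430 × 36.5 = 198,200 g.
Mass of 25.4% solution: 198,200 / 0.254 = 780,300 g.
Volume: 780,300 g ÷ 1.1 g/mL = 709,400 mL.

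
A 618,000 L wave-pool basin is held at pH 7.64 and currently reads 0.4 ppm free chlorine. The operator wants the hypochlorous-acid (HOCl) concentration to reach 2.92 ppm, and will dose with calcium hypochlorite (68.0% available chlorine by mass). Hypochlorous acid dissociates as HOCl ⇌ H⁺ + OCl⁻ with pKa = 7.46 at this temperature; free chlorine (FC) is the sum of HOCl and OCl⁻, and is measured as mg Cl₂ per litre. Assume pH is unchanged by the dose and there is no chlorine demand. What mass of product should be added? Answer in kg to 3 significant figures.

6.31 kg

[OCl⁻]/[HOCl] = 10^(pH − pKa) = 10^(7.64 − 7.46) = 1.514; fraction as HOCl = 1/(1 + 1.514) = 0.3978.
Free chlorine required for 2.92 ppm HOCl: 2.92 / 0.3978 = 7.34 ppm.
FC to add: 7.34 − 0.4 = 6.94 mg/L as Cl₂.
Cl₂ equivalent: 6.94 mg/L × 618,000 L = 4289 g.
Product at 68.0% available Cl: 4289 / 0.68 = 6307 g.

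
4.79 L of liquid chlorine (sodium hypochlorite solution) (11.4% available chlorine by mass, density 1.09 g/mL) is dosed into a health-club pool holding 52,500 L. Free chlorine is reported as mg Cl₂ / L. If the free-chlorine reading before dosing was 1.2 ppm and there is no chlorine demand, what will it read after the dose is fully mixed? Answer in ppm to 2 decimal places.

12.54 ppm

Mass of solution: 4.79 L × 1000 mL/L × 1.09 g/mL = 5221 g.
Available chlorine delivered: 5221 g × 0.114 = 595.2 g as Cl₂.
Concentration rise: 595.2 g / 52,500 L = 11.34 mg/L = 11.34 ppm.
Final FC: 1.2 + 11.34 = 12.54 ppm.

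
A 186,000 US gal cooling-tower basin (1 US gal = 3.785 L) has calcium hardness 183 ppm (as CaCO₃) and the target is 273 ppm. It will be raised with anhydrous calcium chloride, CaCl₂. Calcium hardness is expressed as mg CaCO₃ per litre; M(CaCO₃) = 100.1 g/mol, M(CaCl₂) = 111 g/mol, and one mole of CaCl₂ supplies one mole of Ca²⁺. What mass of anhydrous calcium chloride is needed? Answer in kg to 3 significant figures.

Volume: 186,000 US gal × 3.785 L/gal = 704,010 L.
Hardness to add: (273 − 183) = 90 mg/L as CaCO₃ × 704,010 L = 63,360 g as CaCO₃.
Moles of Ca²⁺ (1 mol Ca²⁺ ≡ 1 mol CaCO₃): 63,360 / 100.1 g/mol = 633 mol.
Mass of CaCl₂: 633 × 111 = 70,260 g.

70.3 kg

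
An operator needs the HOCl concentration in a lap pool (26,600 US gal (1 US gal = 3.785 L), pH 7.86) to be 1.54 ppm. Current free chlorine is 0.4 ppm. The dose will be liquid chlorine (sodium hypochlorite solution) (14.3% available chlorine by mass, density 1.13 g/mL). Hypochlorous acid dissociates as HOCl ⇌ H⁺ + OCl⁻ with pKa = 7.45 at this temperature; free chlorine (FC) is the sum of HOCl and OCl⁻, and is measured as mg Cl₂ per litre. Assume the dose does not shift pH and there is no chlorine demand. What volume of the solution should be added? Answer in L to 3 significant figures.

3.18 L

Volume: 26,600 US gal × 3.785 L/gal = 100,681 L.
[OCl⁻]/[HOCl] = 10^(pH − pKa) = 10^(7.86 − 7.45) = 2.57; fraction as HOCl = 1/(1 + 2.57) = 0.2801.
Free chlorine required for 1.54 ppm HOCl: 1.54 / 0.2801 = 5.498 ppm.
FC to add: 5.498 − 0.4 = 5.098 mg/L as Cl₂.
Cl₂ equivalent: 5.098 mg/L × 100,681 L = 513.3 g.
Product at 14.3% available Cl: 513.3 / 0.143 = 3590 g.
Volume: 3590 g ÷ 1.13 g/mL = 3177 mL.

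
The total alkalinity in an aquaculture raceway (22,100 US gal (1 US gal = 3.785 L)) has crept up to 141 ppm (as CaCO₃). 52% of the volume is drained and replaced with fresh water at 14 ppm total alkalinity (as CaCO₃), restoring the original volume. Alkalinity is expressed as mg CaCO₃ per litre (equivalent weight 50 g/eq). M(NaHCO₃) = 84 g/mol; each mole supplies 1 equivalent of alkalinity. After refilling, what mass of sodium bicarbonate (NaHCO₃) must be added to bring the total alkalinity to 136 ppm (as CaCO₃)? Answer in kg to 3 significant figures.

8.58 kg

Volume: 22,100 US gal × 3.785 L/gal = 83,648 L.
After draining 52% and refilling: 141 × 0.48 + 14 × 0.52 = 74.96 ppm.
Deficit to target: 136 − 74.96 = 61.04 mg/L.
As CaCO₃: 61.04 mg/L × 83,648 L = 5106 g; ÷ 50 g/eq ÷ 1 = 102.1 mol NaHCO₃.
Mass: 102.1 × 84 = 8578 g.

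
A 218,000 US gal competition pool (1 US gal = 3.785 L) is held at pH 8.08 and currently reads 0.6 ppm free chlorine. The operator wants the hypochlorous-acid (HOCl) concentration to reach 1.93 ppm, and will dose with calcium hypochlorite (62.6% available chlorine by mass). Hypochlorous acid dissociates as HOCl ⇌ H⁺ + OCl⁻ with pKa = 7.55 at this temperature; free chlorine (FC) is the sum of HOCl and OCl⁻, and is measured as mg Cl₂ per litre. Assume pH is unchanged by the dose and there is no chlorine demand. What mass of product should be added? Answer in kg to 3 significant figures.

10.4 kg

Volume: 218,000 US gal × 3.785 L/gal = 825,130 L.
[OCl⁻]/[HOCl] = 10^(pH − pKa) = 10^(8.08 − 7.55) = 3.388; fraction as HOCl = 1/(1 + 3.388) = 0.2279.
Free chlorine required for 1.93 ppm HOCl: 1.93 / 0.2279 = 8.47 ppm.
FC to add: 8.47 − 0.6 = 7.87 mg/L as Cl₂.
Cl₂ equivalent: 7.87 mg/L × 825,130 L = 6494 g.
Product at 62.6% available Cl: 6494 / 0.626 = 10,370 g.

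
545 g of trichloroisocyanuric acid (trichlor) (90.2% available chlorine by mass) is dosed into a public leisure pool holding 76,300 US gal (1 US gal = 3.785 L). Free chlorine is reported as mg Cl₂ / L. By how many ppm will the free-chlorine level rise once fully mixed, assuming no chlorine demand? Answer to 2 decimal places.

Volume: 76,300 US gal × 3.785 L/gal = 288,796 L.
Available chlorine delivered: 545 g × 0.902 = 491.6 g as Cl₂.
Concentration rise: 491.6 g / 288,796 L = 1.702 mg/L = 1.70 ppm.

1.70 ppm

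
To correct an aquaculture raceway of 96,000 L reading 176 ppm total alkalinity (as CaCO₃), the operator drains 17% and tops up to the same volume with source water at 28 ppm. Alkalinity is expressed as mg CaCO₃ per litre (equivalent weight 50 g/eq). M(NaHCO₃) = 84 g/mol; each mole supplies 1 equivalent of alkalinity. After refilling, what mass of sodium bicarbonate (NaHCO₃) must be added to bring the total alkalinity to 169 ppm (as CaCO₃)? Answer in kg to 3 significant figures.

2.93 kg

After draining 17% and refilling: 176 × 0.83 + 28 × 0.17 = 150.84 ppm.
Deficit to target: 169 − 150.84 = 18.16 mg/L.
As CaCO₃: 18.16 mg/L × 96,000 L = 1743 g; ÷ 50 g/eq ÷ 1 = 34.87 mol NaHCO₃.
Mass: 34.87 × 84 = 2929 g.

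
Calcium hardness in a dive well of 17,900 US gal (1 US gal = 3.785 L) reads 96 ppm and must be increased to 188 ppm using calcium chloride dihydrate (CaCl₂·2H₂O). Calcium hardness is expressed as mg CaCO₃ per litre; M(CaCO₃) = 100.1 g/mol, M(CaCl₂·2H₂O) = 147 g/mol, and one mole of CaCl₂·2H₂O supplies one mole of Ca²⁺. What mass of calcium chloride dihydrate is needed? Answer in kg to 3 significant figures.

Volume: 17,900 US gal × 3.785 L/gal = 67,752 L.
Hardness to add: (188 − 96) = 92 mg/L as CaCO₃ × 67,752 L = 6233 g as CaCO₃.
Moles of Ca²⁺ (1 mol Ca²⁺ ≡ 1 mol CaCO₃): 6233 / 100.1 g/mol = 62.27 mol.
Mass of CaCl₂·2H₂O: 62.27 × 147 = 9154 g.

9.15 kg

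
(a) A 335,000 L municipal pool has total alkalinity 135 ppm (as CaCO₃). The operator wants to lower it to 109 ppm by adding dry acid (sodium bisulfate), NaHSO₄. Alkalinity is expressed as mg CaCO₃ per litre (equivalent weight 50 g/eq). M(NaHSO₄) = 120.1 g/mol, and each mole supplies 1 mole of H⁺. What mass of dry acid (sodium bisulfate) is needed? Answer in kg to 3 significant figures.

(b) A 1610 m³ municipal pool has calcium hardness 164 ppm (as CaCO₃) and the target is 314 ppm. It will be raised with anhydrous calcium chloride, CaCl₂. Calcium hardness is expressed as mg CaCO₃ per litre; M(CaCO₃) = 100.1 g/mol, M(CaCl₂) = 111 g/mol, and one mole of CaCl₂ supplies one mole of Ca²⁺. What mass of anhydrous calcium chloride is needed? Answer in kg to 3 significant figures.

(a) Alkalinity to neutralize: (135 − 109) = 26 mg/L as CaCO₃ × 335,000 L = 8710 g as CaCO₃.
(a) Equivalents of H⁺ required: 8710 ÷ 50 g/eq = 174.2 eq = 174.2 mol NaHSO₄.
(a) Mass of NaHSO₄: 174.2 × 120.1 = 20,920 g.

(b) Volume: 1610 m³ = 1,610,000 L.
(b) Hardness to add: (314 − 164) = 150 mg/L as CaCO₃ × 1,610,000 L = 241,500 g as CaCO₃.
(b) Moles of Ca²⁺ (1 mol Ca²⁺ ≡ 1 mol CaCO₃): 241,500 / 100.1 g/mol = 2413 mol.
(b) Mass of CaCl₂: 2413 × 111 = 267,800 g.

(a) 20.9 kg; (b) 268 kg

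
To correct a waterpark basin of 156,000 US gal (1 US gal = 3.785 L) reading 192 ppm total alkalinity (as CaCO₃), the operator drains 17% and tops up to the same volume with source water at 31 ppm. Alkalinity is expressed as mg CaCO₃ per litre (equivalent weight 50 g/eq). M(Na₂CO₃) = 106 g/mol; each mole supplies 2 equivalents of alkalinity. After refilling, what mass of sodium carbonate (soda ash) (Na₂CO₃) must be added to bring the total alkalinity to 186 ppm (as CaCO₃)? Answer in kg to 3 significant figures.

Volume: 156,000 US gal × 3.785 L/gal = 590,460 L.
After draining 17% and refilling: 192 × 0.83 + 31 × 0.17 = 164.63 ppm.
Deficit to target: 186 − 164.63 = 21.37 mg/L.
As CaCO₃: 21.37 mg/L × 590,460 L = 12,620 g; ÷ 50 g/eq ÷ 2 = 126.2 mol Na₂CO₃.
Mass: 126.2 × 106 = 13,380 g.

13.4 kg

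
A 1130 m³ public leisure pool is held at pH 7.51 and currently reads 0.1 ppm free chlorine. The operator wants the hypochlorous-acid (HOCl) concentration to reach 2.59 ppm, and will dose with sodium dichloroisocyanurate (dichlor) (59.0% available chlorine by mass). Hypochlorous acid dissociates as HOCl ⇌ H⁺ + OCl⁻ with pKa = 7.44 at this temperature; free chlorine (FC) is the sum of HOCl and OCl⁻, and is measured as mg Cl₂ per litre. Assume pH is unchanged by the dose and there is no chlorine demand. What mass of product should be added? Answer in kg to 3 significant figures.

10.6 kg

Volume: 1130 m³ = 1,130,000 L.
[OCl⁻]/[HOCl] = 10^(pH − pKa) = 10^(7.51 − 7.44) = 1.175; fraction as HOCl = 1/(1 + 1.175) = 0.4598.
Free chlorine required for 2.59 ppm HOCl: 2.59 / 0.4598 = 5.633 ppm.
FC to add: 5.633 − 0.1 = 5.533 mg/L as Cl₂.
Cl₂ equivalent: 5.533 mg/L × 1,130,000 L = 6252 g.
Product at 59.0% available Cl: 6252 / 0.59 = 10,600 g.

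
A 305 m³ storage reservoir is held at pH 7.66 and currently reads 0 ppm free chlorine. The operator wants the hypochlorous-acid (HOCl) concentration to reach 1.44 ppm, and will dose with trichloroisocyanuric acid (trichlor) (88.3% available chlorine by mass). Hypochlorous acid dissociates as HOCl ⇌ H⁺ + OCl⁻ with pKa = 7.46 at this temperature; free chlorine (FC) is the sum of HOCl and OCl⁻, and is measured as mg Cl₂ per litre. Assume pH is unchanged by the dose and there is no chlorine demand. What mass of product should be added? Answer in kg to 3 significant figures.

Volume: 305 m³ = 305,000 L.
[OCl⁻]/[HOCl] = 10^(pH − pKa) = 10^(7.66 − 7.46) = 1.585; fraction as HOCl = 1/(1 + 1.585) = 0.3869.
Free chlorine required for 1.44 ppm HOCl: 1.44 / 0.3869 = 3.722 ppm.
FC to add: 3.722 − 0 = 3.722 mg/L as Cl₂.
Cl₂ equivalent: 3.722 mg/L × 305,000 L = 1135 g.
Product at 88.3% available Cl: 1135 / 0.883 = 1286 g.

1.29 kg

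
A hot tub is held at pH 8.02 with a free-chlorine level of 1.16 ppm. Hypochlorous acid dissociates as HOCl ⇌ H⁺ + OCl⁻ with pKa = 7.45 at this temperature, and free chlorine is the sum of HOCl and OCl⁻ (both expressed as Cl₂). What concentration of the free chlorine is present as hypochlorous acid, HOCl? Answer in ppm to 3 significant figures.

0.246 ppm

[OCl⁻]/[HOCl] = 10^(pH − pKa) = 10^(8.02 − 7.45) = 10^0.57 = 3.715.
Fraction as HOCl = 1 / (1 + 3.715) = 0.2121.
HOCl = 0.2121 × 1.16 ppm = 0.246 ppm.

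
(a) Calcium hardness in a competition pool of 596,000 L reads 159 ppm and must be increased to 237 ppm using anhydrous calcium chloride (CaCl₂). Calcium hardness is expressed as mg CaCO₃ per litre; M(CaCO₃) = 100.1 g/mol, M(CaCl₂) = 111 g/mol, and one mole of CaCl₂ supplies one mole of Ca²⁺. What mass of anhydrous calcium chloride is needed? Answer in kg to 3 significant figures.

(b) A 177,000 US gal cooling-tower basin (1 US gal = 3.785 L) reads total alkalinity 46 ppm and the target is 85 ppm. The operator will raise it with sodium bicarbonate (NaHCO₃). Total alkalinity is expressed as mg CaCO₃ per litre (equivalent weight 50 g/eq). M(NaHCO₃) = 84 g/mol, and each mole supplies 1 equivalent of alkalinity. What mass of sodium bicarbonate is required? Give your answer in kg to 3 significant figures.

(a) 51.6 kg; (b) 43.9 kg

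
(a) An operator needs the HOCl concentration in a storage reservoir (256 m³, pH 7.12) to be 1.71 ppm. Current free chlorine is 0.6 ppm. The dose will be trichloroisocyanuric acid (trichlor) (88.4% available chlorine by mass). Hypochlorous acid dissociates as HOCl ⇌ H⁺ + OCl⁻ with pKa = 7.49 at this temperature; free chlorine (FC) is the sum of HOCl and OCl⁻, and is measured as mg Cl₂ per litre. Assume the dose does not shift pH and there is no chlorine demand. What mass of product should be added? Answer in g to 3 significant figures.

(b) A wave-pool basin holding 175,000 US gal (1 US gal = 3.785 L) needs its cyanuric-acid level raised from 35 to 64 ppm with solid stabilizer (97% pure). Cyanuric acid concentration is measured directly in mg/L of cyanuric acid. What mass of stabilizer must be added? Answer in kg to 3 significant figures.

(a) 533 g; (b) 19.8 kg

(a) Volume: 256 m³ = 256,000 L.
(a) [OCl⁻]/[HOCl] = 10^(pH − pKa) = 10^(7.12 − 7.49) = 0.4266; fraction as HOCl = 1/(1 + 0.4266) = 0.701.
(a) Free chlorine required for 1.71 ppm HOCl: 1.71 / 0.701 = 2.439 ppm.
(a) FC to add: 2.439 − 0.6 = 1.839 mg/L as Cl₂.
(a) Cl₂ equivalent: 1.839 mg/L × 256,000 L = 470.9 g.
(a) Product at 88.4% available Cl: 470.9 / 0.884 = 532.7 g.

(b) Volume: 175,000 US gal × 3.785 L/gal = 662,375 L.
(b) CYA to add: (64 − 35) = 29 mg/L × 662,375 L = 19,210 g cyanuric acid.
(b) At 97% purity: 19,210 / 0.97 = 19,800 g product.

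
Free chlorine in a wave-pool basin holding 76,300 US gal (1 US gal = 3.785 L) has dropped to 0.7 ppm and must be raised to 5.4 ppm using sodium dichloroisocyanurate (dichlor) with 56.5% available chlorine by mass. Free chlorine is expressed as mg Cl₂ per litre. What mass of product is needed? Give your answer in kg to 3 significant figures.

Volume: 76,300 US gal × 3.785 L/gal = 288,796 L.
Chlorine deficit: 5.4 − 0.7 = 4.7 ppm = 4.7 mg/L as Cl₂.
Cl₂ equivalent needed: 4.7 mg/L × 288,796 L = 1,357,000 mg = 1357 g.
Product at 56.5% available chlorine: 1357 / 0.565 = 2402 g.

2.40 kg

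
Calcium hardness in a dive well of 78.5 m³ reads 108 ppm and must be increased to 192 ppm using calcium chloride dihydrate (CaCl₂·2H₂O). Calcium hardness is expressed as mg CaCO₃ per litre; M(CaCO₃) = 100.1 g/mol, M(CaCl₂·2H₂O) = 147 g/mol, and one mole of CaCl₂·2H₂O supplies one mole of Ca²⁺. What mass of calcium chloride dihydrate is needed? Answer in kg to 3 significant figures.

9.68 kg

Volume: 78.5 m³ = 78,500 L.
Hardness to add: (192 − 108) = 84 mg/L as CaCO₃ × 78,500 L = 6594 g as CaCO₃.
Moles of Ca²⁺ (1 mol Ca²⁺ ≡ 1 mol CaCO₃): 6594 / 100.1 g/mol = 65.87 mol.
Mass of CaCl₂·2H₂O: 65.87 × 147 = 9683 g.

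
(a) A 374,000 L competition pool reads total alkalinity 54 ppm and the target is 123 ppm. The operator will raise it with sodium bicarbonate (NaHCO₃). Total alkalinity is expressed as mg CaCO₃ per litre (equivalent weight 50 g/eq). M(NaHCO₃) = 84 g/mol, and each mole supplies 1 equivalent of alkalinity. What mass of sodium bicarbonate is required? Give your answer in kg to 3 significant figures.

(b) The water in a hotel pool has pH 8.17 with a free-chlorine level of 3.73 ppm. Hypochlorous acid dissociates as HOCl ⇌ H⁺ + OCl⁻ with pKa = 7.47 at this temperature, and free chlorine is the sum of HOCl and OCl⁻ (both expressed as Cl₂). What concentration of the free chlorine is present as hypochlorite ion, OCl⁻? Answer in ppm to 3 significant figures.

(a) 43.4 kg; (b) 3.11 ppm

(a) Alkalinity to add: (123 − 54) = 69 mg/L as CaCO₃ × 374,000 L = 25,810 g as CaCO₃.
(a) Equivalents: 25,810 g ÷ 50 g/eq = 516.1 eq.
(a) NaHCO₃ supplies 1 eq per mole → 516.1 mol.
(a) Mass: 516.1 mol × 84 g/mol = 43,350 g.

(b) [OCl⁻]/[HOCl] = 10^(pH − pKa) = 10^(8.17 − 7.47) = 10^0.70 = 5.012.
(b) Fraction as HOCl = 1 / (1 + 5.012) = 0.1663.
(b) OCl⁻ = (1 − 0.1663) × 3.73 ppm = 3.11 ppm.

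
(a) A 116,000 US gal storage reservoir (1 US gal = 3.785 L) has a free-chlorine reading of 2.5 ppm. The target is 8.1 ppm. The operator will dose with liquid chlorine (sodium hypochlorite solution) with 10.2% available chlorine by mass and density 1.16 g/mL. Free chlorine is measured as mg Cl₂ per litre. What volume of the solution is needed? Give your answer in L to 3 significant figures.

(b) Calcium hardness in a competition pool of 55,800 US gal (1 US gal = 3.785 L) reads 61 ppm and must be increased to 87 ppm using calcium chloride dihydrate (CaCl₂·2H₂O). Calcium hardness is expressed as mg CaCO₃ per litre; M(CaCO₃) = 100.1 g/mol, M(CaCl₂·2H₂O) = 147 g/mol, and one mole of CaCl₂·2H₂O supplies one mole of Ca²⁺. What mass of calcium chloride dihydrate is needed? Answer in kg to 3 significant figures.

(a) 20.8 L; (b) 8.06 kg

(a) Volume: 116,000 US gal × 3.785 L/gal = 439,060 L.
(a) Chlorine deficit: 8.1 − 2.5 = 5.6 ppm = 5.6 mg/L as Cl₂.
(a) Cl₂ equivalent needed: 5.6 mg/L × 439,060 L = 2,459,000 mg = 2459 g.
(a) Product at 10.2% available chlorine: 2459 / 0.102 = 24,110 g.
(a) Volume at density 1.16 g/mL: 24,110 g ÷ 1.16 g/mL = 20,780 mL.

(b) Volume: 55,800 US gal × 3.785 L/gal = 211,203 L.
(b) Hardness to add: (87 − 61) = 26 mg/L as CaCO₃ × 211,203 L = 5491 g as CaCO₃.
(b) Moles of Ca²⁺ (1 mol Ca²⁺ ≡ 1 mol CaCO₃): 5491 / 100.1 g/mol = 54.86 mol.
(b) Mass of CaCl₂·2H₂O: 54.86 × 147 = 8064 g.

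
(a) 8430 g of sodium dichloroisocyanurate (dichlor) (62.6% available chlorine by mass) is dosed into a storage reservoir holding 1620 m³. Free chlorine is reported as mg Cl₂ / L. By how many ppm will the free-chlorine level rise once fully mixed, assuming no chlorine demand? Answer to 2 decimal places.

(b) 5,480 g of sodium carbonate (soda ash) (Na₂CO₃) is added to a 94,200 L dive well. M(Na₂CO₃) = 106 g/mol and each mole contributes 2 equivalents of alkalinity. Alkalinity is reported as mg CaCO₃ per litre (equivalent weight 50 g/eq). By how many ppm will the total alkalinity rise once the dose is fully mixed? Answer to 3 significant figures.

(a) 3.26 ppm; (b) 54.9 ppm

(a) Volume: 1620 m³ = 1,620,000 L.
(a) Available chlorine delivered: 8430 g × 0.626 = 5277 g as Cl₂.
(a) Concentration rise: 5277 g / 1,620,000 L = 3.258 mg/L = 3.26 ppm.

(b) Moles of Na₂CO₃: 5,480 g ÷ 106 g/mol = 51.7 mol → 103.4 eq of alkalinity.
(b) As CaCO₃: 103.4 eq × 50 g/eq = 5170 g.
(b) Rise: 5170 g / 94,200 L × 1000 = 54.88 mg/L.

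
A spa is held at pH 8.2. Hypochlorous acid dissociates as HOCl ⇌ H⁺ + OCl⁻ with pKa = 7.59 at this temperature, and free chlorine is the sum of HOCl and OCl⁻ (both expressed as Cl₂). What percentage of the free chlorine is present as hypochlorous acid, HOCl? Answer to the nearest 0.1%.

19.7%

[OCl⁻]/[HOCl] = 10^(pH − pKa) = 10^(8.2 − 7.59) = 10^0.61 = 4.074.
Fraction as HOCl = 1 / (1 + 4.074) = 0.1971.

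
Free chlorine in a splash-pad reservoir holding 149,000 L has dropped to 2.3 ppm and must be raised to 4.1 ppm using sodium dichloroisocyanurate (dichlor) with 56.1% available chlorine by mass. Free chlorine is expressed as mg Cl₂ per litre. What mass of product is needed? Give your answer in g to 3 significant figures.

478 g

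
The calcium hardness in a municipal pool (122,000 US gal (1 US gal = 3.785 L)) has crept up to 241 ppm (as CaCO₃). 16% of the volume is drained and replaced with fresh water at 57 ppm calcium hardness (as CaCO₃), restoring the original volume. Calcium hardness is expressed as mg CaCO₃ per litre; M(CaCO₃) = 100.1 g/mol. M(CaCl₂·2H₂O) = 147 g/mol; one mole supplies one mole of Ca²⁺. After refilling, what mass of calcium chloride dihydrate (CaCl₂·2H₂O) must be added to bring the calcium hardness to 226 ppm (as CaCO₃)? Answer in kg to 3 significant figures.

Volume: 122,000 US gal × 3.785 L/gal = 461,770 L.
After draining 16% and refilling: 241 × 0.84 + 57 × 0.16 = 211.56 ppm.
Deficit to target: 226 − 211.56 = 14.44 mg/L.
As CaCO₃: 14.44 mg/L × 461,770 L = 6668 g; ÷ 100.1 = 66.61 mol Ca²⁺.
Mass: 66.61 × 147 = 9792 g.

9.79 kg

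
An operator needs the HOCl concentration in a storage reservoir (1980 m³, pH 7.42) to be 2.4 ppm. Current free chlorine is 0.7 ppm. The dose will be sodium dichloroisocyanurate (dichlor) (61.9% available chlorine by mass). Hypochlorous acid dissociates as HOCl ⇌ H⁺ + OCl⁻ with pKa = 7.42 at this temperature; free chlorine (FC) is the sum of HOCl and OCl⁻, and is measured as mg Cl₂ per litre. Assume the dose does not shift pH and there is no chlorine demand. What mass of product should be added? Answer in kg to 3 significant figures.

13.1 kg

Volume: 1980 m³ = 1,980,000 L.
[OCl⁻]/[HOCl] = 10^(pH − pKa) = 10^(7.42 − 7.42) = 1; fraction as HOCl = 1/(1 + 1) = 0.5.
Free chlorine required for 2.4 ppm HOCl: 2.4 / 0.5 = 4.8 ppm.
FC to add: 4.8 − 0.7 = 4.1 mg/L as Cl₂.
Cl₂ equivalent: 4.1 mg/L × 1,980,000 L = 8118 g.
Product at 61.9% available Cl: 8118 / 0.619 = 13,110 g.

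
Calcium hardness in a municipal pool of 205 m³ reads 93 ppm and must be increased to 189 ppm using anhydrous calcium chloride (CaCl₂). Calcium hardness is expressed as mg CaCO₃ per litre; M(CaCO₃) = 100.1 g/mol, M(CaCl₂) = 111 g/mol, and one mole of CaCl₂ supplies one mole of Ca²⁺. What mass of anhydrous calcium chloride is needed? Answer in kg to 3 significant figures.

21.8 kg

Volume: 205 m³ = 205,000 L.
Hardness to add: (189 − 93) = 96 mg/L as CaCO₃ × 205,000 L = 19,680 g as CaCO₃.
Moles of Ca²⁺ (1 mol Ca²⁺ ≡ 1 mol CaCO₃): 19,680 / 100.1 g/mol = 196.6 mol.
Mass of CaCl₂: 196.6 × 111 = 21,820 g.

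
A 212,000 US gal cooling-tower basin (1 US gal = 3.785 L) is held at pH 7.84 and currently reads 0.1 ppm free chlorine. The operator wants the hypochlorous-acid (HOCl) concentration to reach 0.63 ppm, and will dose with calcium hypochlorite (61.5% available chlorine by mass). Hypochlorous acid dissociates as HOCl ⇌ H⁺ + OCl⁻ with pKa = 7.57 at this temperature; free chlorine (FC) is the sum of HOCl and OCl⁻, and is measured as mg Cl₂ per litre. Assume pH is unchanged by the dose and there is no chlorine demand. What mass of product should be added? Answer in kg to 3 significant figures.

2.22 kg

Volume: 212,000 US gal × 3.785 L/gal = 802,420 L.
[OCl⁻]/[HOCl] = 10^(pH − pKa) = 10^(7.84 − 7.57) = 1.862; fraction as HOCl = 1/(1 + 1.862) = 0.3494.
Free chlorine required for 0.63 ppm HOCl: 0.63 / 0.3494 = 1.803 ppm.
FC to add: 1.803 − 0.1 = 1.703 mg/L as Cl₂.
Cl₂ equivalent: 1.703 mg/L × 802,420 L = 1367 g.
Product at 61.5% available Cl: 1367 / 0.615 = 2222 g.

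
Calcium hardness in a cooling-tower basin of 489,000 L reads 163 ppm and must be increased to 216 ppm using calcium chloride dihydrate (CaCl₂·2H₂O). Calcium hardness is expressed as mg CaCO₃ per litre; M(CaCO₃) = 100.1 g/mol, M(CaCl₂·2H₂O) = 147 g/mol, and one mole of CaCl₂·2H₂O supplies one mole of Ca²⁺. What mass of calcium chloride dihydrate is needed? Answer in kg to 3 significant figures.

38.1 kg

Hardness to add: (216 − 163) = 53 mg/L as CaCO₃ × 489,000 L = 25,920 g as CaCO₃.
Moles of Ca²⁺ (1 mol Ca²⁺ ≡ 1 mol CaCO₃): 25,920 / 100.1 g/mol = 258.9 mol.
Mass of CaCl₂·2H₂O: 258.9 × 147 = 38,060 g.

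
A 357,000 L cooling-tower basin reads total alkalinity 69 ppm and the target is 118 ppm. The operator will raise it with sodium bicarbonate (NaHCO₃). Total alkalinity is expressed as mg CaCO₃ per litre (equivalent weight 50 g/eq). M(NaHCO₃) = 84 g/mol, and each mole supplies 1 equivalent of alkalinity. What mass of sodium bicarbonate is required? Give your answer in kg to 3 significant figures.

Alkalinity to add: (118 − 69) = 49 mg/L as CaCO₃ × 357,000 L = 17,490 g as CaCO₃.
Equivalents: 17,490 g ÷ 50 g/eq = 349.9 eq.
NaHCO₃ supplies 1 eq per mole → 349.9 mol.
Mass: 349.9 mol × 84 g/mol = 29,390 g.

29.4 kg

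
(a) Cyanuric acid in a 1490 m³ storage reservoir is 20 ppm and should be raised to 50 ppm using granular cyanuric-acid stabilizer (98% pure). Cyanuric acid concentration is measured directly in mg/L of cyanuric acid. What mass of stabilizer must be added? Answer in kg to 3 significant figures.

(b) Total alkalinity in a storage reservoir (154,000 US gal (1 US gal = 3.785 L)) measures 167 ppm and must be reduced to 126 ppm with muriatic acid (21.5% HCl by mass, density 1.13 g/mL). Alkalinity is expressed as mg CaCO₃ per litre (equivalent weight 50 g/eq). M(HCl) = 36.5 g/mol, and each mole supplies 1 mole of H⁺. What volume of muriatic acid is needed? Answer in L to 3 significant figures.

(a) 45.6 kg; (b) 71.8 L

(a) Volume: 1490 m³ = 1,490,000 L.
(a) CYA to add: (50 − 20) = 30 mg/L × 1,490,000 L = 44,700 g cyanuric acid.
(a) At 98% purity: 44,700 / 0.98 = 45,610 g product.

(b) Volume: 154,000 US gal × 3.785 L/gal = 582,890 L.
(b) Alkalinity to neutralize: (167 − 126) = 41 mg/L as CaCO₃ × 582,890 L = 23,900 g as CaCO₃.
(b) Equivalents of H⁺ required: 23,900 ÷ 50 g/eq = 478 eq = 478 mol HCl.
(b) Mass of HCl: 478 × 36.5 = 17,450 g.
(b) Mass of 21.5% solution: 17,450 / 0.215 = 81,140 g.
(b) Volume: 81,140 g ÷ 1.13 g/mL = 71,810 mL.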